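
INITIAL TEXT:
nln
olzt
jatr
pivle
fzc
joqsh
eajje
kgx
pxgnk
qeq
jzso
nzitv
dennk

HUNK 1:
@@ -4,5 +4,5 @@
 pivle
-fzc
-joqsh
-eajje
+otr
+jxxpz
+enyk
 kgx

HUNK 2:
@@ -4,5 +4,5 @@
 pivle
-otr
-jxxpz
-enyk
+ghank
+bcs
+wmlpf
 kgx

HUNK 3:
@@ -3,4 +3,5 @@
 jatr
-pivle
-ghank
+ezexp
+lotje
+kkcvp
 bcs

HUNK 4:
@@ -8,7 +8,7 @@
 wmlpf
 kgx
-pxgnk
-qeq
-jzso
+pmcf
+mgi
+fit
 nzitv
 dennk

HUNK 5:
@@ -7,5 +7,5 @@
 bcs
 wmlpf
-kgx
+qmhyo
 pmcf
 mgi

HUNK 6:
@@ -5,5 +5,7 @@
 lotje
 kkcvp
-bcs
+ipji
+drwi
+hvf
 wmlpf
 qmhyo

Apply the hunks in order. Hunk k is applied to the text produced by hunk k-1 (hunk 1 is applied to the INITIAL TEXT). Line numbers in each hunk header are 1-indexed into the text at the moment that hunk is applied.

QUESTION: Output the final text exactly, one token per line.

Hunk 1: at line 4 remove [fzc,joqsh,eajje] add [otr,jxxpz,enyk] -> 13 lines: nln olzt jatr pivle otr jxxpz enyk kgx pxgnk qeq jzso nzitv dennk
Hunk 2: at line 4 remove [otr,jxxpz,enyk] add [ghank,bcs,wmlpf] -> 13 lines: nln olzt jatr pivle ghank bcs wmlpf kgx pxgnk qeq jzso nzitv dennk
Hunk 3: at line 3 remove [pivle,ghank] add [ezexp,lotje,kkcvp] -> 14 lines: nln olzt jatr ezexp lotje kkcvp bcs wmlpf kgx pxgnk qeq jzso nzitv dennk
Hunk 4: at line 8 remove [pxgnk,qeq,jzso] add [pmcf,mgi,fit] -> 14 lines: nln olzt jatr ezexp lotje kkcvp bcs wmlpf kgx pmcf mgi fit nzitv dennk
Hunk 5: at line 7 remove [kgx] add [qmhyo] -> 14 lines: nln olzt jatr ezexp lotje kkcvp bcs wmlpf qmhyo pmcf mgi fit nzitv dennk
Hunk 6: at line 5 remove [bcs] add [ipji,drwi,hvf] -> 16 lines: nln olzt jatr ezexp lotje kkcvp ipji drwi hvf wmlpf qmhyo pmcf mgi fit nzitv dennk

Answer: nln
olzt
jatr
ezexp
lotje
kkcvp
ipji
drwi
hvf
wmlpf
qmhyo
pmcf
mgi
fit
nzitv
dennk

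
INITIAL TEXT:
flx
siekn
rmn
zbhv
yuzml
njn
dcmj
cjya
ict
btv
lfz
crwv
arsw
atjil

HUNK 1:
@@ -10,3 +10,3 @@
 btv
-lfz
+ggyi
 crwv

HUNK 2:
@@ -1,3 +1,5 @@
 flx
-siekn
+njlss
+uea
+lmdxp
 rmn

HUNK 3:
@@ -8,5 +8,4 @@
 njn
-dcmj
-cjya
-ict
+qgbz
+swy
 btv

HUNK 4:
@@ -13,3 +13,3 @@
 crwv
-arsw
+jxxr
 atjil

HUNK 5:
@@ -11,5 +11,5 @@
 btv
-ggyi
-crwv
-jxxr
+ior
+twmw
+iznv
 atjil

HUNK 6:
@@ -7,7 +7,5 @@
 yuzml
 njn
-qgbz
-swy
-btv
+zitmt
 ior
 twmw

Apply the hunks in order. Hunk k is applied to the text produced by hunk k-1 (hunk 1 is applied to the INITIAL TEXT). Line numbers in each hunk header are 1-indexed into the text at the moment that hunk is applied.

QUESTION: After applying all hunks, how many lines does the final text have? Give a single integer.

Answer: 13

Derivation:
Hunk 1: at line 10 remove [lfz] add [ggyi] -> 14 lines: flx siekn rmn zbhv yuzml njn dcmj cjya ict btv ggyi crwv arsw atjil
Hunk 2: at line 1 remove [siekn] add [njlss,uea,lmdxp] -> 16 lines: flx njlss uea lmdxp rmn zbhv yuzml njn dcmj cjya ict btv ggyi crwv arsw atjil
Hunk 3: at line 8 remove [dcmj,cjya,ict] add [qgbz,swy] -> 15 lines: flx njlss uea lmdxp rmn zbhv yuzml njn qgbz swy btv ggyi crwv arsw atjil
Hunk 4: at line 13 remove [arsw] add [jxxr] -> 15 lines: flx njlss uea lmdxp rmn zbhv yuzml njn qgbz swy btv ggyi crwv jxxr atjil
Hunk 5: at line 11 remove [ggyi,crwv,jxxr] add [ior,twmw,iznv] -> 15 lines: flx njlss uea lmdxp rmn zbhv yuzml njn qgbz swy btv ior twmw iznv atjil
Hunk 6: at line 7 remove [qgbz,swy,btv] add [zitmt] -> 13 lines: flx njlss uea lmdxp rmn zbhv yuzml njn zitmt ior twmw iznv atjil
Final line count: 13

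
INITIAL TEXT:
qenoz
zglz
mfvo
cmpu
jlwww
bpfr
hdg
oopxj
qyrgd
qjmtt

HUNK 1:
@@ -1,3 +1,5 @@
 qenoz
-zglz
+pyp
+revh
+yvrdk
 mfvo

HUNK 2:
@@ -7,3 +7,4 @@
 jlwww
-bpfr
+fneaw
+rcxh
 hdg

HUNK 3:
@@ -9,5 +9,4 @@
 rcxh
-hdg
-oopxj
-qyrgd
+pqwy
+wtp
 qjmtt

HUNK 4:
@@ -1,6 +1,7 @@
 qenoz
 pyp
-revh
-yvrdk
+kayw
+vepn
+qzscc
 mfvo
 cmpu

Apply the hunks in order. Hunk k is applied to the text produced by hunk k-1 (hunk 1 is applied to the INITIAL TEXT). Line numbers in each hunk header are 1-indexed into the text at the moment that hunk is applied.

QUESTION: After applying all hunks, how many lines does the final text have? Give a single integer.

Hunk 1: at line 1 remove [zglz] add [pyp,revh,yvrdk] -> 12 lines: qenoz pyp revh yvrdk mfvo cmpu jlwww bpfr hdg oopxj qyrgd qjmtt
Hunk 2: at line 7 remove [bpfr] add [fneaw,rcxh] -> 13 lines: qenoz pyp revh yvrdk mfvo cmpu jlwww fneaw rcxh hdg oopxj qyrgd qjmtt
Hunk 3: at line 9 remove [hdg,oopxj,qyrgd] add [pqwy,wtp] -> 12 lines: qenoz pyp revh yvrdk mfvo cmpu jlwww fneaw rcxh pqwy wtp qjmtt
Hunk 4: at line 1 remove [revh,yvrdk] add [kayw,vepn,qzscc] -> 13 lines: qenoz pyp kayw vepn qzscc mfvo cmpu jlwww fneaw rcxh pqwy wtp qjmtt
Final line count: 13

Answer: 13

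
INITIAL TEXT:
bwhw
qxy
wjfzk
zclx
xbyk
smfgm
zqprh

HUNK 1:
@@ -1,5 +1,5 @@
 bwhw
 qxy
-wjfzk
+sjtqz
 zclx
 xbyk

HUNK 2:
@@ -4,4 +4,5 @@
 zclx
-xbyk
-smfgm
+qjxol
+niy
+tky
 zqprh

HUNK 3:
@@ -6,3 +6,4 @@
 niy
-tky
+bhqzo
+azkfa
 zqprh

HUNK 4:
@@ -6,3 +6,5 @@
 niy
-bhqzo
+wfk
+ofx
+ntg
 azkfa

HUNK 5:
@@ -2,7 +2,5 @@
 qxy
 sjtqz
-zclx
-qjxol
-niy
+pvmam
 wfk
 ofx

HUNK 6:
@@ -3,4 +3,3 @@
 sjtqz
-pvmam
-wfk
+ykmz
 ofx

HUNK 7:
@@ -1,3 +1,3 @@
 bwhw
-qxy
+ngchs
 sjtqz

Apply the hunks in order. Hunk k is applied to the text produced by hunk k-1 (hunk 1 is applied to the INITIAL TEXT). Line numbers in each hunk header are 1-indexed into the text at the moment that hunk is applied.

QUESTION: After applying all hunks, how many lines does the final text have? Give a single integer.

Answer: 8

Derivation:
Hunk 1: at line 1 remove [wjfzk] add [sjtqz] -> 7 lines: bwhw qxy sjtqz zclx xbyk smfgm zqprh
Hunk 2: at line 4 remove [xbyk,smfgm] add [qjxol,niy,tky] -> 8 lines: bwhw qxy sjtqz zclx qjxol niy tky zqprh
Hunk 3: at line 6 remove [tky] add [bhqzo,azkfa] -> 9 lines: bwhw qxy sjtqz zclx qjxol niy bhqzo azkfa zqprh
Hunk 4: at line 6 remove [bhqzo] add [wfk,ofx,ntg] -> 11 lines: bwhw qxy sjtqz zclx qjxol niy wfk ofx ntg azkfa zqprh
Hunk 5: at line 2 remove [zclx,qjxol,niy] add [pvmam] -> 9 lines: bwhw qxy sjtqz pvmam wfk ofx ntg azkfa zqprh
Hunk 6: at line 3 remove [pvmam,wfk] add [ykmz] -> 8 lines: bwhw qxy sjtqz ykmz ofx ntg azkfa zqprh
Hunk 7: at line 1 remove [qxy] add [ngchs] -> 8 lines: bwhw ngchs sjtqz ykmz ofx ntg azkfa zqprh
Final line count: 8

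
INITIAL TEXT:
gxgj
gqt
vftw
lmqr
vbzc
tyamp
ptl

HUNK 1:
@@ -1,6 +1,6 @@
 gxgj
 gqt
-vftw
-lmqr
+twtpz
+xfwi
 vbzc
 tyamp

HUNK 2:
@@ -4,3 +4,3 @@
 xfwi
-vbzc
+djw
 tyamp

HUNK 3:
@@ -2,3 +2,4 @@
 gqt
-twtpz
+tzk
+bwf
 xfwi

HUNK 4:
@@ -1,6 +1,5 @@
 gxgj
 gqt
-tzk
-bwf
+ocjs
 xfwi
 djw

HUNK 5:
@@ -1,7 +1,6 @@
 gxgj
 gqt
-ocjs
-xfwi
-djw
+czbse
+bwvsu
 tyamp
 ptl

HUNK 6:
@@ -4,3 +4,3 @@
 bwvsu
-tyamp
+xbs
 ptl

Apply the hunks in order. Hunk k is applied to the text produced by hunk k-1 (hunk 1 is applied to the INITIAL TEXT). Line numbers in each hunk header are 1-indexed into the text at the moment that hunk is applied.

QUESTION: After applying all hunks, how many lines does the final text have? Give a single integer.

Hunk 1: at line 1 remove [vftw,lmqr] add [twtpz,xfwi] -> 7 lines: gxgj gqt twtpz xfwi vbzc tyamp ptl
Hunk 2: at line 4 remove [vbzc] add [djw] -> 7 lines: gxgj gqt twtpz xfwi djw tyamp ptl
Hunk 3: at line 2 remove [twtpz] add [tzk,bwf] -> 8 lines: gxgj gqt tzk bwf xfwi djw tyamp ptl
Hunk 4: at line 1 remove [tzk,bwf] add [ocjs] -> 7 lines: gxgj gqt ocjs xfwi djw tyamp ptl
Hunk 5: at line 1 remove [ocjs,xfwi,djw] add [czbse,bwvsu] -> 6 lines: gxgj gqt czbse bwvsu tyamp ptl
Hunk 6: at line 4 remove [tyamp] add [xbs] -> 6 lines: gxgj gqt czbse bwvsu xbs ptl
Final line count: 6

Answer: 6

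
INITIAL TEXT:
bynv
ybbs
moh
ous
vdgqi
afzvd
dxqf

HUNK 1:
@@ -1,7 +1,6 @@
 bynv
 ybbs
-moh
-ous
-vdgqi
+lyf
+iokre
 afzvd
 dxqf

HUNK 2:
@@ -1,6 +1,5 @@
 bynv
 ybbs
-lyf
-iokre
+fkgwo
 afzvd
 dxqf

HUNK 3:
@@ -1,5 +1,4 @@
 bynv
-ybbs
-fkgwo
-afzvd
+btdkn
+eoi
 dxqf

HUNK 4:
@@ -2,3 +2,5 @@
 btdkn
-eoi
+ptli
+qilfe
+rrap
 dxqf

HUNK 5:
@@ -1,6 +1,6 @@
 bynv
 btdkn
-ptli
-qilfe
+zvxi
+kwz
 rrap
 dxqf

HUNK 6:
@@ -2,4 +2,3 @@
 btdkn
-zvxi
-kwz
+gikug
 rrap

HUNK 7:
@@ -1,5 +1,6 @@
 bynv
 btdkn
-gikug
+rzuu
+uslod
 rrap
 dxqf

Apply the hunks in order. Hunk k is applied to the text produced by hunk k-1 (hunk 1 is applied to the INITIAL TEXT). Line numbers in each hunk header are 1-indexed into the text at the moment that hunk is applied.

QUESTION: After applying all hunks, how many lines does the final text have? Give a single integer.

Answer: 6

Derivation:
Hunk 1: at line 1 remove [moh,ous,vdgqi] add [lyf,iokre] -> 6 lines: bynv ybbs lyf iokre afzvd dxqf
Hunk 2: at line 1 remove [lyf,iokre] add [fkgwo] -> 5 lines: bynv ybbs fkgwo afzvd dxqf
Hunk 3: at line 1 remove [ybbs,fkgwo,afzvd] add [btdkn,eoi] -> 4 lines: bynv btdkn eoi dxqf
Hunk 4: at line 2 remove [eoi] add [ptli,qilfe,rrap] -> 6 lines: bynv btdkn ptli qilfe rrap dxqf
Hunk 5: at line 1 remove [ptli,qilfe] add [zvxi,kwz] -> 6 lines: bynv btdkn zvxi kwz rrap dxqf
Hunk 6: at line 2 remove [zvxi,kwz] add [gikug] -> 5 lines: bynv btdkn gikug rrap dxqf
Hunk 7: at line 1 remove [gikug] add [rzuu,uslod] -> 6 lines: bynv btdkn rzuu uslod rrap dxqf
Final line count: 6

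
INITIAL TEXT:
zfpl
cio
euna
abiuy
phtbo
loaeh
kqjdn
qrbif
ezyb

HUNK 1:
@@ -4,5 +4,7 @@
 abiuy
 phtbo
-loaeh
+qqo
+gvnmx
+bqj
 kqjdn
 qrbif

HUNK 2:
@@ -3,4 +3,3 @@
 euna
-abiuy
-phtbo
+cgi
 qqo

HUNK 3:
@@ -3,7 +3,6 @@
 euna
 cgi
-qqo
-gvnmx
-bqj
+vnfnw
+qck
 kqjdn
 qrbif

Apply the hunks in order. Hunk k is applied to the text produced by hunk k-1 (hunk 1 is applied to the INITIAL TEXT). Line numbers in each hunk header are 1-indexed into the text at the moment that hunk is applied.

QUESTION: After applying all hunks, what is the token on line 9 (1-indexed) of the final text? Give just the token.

Hunk 1: at line 4 remove [loaeh] add [qqo,gvnmx,bqj] -> 11 lines: zfpl cio euna abiuy phtbo qqo gvnmx bqj kqjdn qrbif ezyb
Hunk 2: at line 3 remove [abiuy,phtbo] add [cgi] -> 10 lines: zfpl cio euna cgi qqo gvnmx bqj kqjdn qrbif ezyb
Hunk 3: at line 3 remove [qqo,gvnmx,bqj] add [vnfnw,qck] -> 9 lines: zfpl cio euna cgi vnfnw qck kqjdn qrbif ezyb
Final line 9: ezyb

Answer: ezyb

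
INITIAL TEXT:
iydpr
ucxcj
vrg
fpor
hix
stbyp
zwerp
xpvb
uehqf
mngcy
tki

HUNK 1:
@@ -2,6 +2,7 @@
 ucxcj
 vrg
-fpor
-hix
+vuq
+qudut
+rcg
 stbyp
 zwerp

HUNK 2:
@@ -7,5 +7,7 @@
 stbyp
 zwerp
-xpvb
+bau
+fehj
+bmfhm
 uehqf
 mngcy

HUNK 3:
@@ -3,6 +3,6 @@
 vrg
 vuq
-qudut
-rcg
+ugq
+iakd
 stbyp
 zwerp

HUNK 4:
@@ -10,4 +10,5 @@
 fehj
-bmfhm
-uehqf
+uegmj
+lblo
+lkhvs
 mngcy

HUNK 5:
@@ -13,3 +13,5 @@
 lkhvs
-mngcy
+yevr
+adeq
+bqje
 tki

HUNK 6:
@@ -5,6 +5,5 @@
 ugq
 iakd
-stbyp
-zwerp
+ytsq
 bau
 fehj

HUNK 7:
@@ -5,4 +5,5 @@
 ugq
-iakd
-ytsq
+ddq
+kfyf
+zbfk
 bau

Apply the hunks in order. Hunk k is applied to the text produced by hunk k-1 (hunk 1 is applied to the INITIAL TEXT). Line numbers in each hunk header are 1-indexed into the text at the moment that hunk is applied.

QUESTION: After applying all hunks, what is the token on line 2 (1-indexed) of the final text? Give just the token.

Hunk 1: at line 2 remove [fpor,hix] add [vuq,qudut,rcg] -> 12 lines: iydpr ucxcj vrg vuq qudut rcg stbyp zwerp xpvb uehqf mngcy tki
Hunk 2: at line 7 remove [xpvb] add [bau,fehj,bmfhm] -> 14 lines: iydpr ucxcj vrg vuq qudut rcg stbyp zwerp bau fehj bmfhm uehqf mngcy tki
Hunk 3: at line 3 remove [qudut,rcg] add [ugq,iakd] -> 14 lines: iydpr ucxcj vrg vuq ugq iakd stbyp zwerp bau fehj bmfhm uehqf mngcy tki
Hunk 4: at line 10 remove [bmfhm,uehqf] add [uegmj,lblo,lkhvs] -> 15 lines: iydpr ucxcj vrg vuq ugq iakd stbyp zwerp bau fehj uegmj lblo lkhvs mngcy tki
Hunk 5: at line 13 remove [mngcy] add [yevr,adeq,bqje] -> 17 lines: iydpr ucxcj vrg vuq ugq iakd stbyp zwerp bau fehj uegmj lblo lkhvs yevr adeq bqje tki
Hunk 6: at line 5 remove [stbyp,zwerp] add [ytsq] -> 16 lines: iydpr ucxcj vrg vuq ugq iakd ytsq bau fehj uegmj lblo lkhvs yevr adeq bqje tki
Hunk 7: at line 5 remove [iakd,ytsq] add [ddq,kfyf,zbfk] -> 17 lines: iydpr ucxcj vrg vuq ugq ddq kfyf zbfk bau fehj uegmj lblo lkhvs yevr adeq bqje tki
Final line 2: ucxcj

Answer: ucxcj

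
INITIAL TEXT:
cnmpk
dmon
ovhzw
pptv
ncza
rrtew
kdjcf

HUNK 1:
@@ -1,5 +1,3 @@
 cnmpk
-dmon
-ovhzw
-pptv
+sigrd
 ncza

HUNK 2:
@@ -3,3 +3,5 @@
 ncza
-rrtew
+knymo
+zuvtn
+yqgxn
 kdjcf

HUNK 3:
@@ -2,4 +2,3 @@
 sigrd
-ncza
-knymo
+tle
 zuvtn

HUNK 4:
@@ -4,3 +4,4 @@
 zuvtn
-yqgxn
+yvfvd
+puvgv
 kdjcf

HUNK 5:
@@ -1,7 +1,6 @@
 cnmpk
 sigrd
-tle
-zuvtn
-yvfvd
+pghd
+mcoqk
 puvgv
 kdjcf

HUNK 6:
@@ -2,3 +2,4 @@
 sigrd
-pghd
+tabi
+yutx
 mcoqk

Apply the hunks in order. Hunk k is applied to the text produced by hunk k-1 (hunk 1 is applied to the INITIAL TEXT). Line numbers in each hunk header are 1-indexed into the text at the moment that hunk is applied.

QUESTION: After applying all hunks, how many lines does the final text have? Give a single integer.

Answer: 7

Derivation:
Hunk 1: at line 1 remove [dmon,ovhzw,pptv] add [sigrd] -> 5 lines: cnmpk sigrd ncza rrtew kdjcf
Hunk 2: at line 3 remove [rrtew] add [knymo,zuvtn,yqgxn] -> 7 lines: cnmpk sigrd ncza knymo zuvtn yqgxn kdjcf
Hunk 3: at line 2 remove [ncza,knymo] add [tle] -> 6 lines: cnmpk sigrd tle zuvtn yqgxn kdjcf
Hunk 4: at line 4 remove [yqgxn] add [yvfvd,puvgv] -> 7 lines: cnmpk sigrd tle zuvtn yvfvd puvgv kdjcf
Hunk 5: at line 1 remove [tle,zuvtn,yvfvd] add [pghd,mcoqk] -> 6 lines: cnmpk sigrd pghd mcoqk puvgv kdjcf
Hunk 6: at line 2 remove [pghd] add [tabi,yutx] -> 7 lines: cnmpk sigrd tabi yutx mcoqk puvgv kdjcf
Final line count: 7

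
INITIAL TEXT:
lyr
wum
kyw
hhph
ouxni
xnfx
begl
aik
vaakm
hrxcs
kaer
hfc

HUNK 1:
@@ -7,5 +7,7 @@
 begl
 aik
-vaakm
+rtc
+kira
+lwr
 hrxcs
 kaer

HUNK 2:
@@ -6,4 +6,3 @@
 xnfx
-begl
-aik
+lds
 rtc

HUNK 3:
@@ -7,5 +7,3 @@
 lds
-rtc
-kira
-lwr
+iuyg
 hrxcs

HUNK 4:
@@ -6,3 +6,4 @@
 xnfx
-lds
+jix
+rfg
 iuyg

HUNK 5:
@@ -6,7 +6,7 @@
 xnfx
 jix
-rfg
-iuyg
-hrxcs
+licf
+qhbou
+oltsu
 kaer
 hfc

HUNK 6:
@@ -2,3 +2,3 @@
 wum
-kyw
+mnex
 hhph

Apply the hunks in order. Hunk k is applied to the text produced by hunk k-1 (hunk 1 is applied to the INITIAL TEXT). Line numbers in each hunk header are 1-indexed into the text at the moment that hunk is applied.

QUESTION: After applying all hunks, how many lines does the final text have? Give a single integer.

Answer: 12

Derivation:
Hunk 1: at line 7 remove [vaakm] add [rtc,kira,lwr] -> 14 lines: lyr wum kyw hhph ouxni xnfx begl aik rtc kira lwr hrxcs kaer hfc
Hunk 2: at line 6 remove [begl,aik] add [lds] -> 13 lines: lyr wum kyw hhph ouxni xnfx lds rtc kira lwr hrxcs kaer hfc
Hunk 3: at line 7 remove [rtc,kira,lwr] add [iuyg] -> 11 lines: lyr wum kyw hhph ouxni xnfx lds iuyg hrxcs kaer hfc
Hunk 4: at line 6 remove [lds] add [jix,rfg] -> 12 lines: lyr wum kyw hhph ouxni xnfx jix rfg iuyg hrxcs kaer hfc
Hunk 5: at line 6 remove [rfg,iuyg,hrxcs] add [licf,qhbou,oltsu] -> 12 lines: lyr wum kyw hhph ouxni xnfx jix licf qhbou oltsu kaer hfc
Hunk 6: at line 2 remove [kyw] add [mnex] -> 12 lines: lyr wum mnex hhph ouxni xnfx jix licf qhbou oltsu kaer hfc
Final line count: 12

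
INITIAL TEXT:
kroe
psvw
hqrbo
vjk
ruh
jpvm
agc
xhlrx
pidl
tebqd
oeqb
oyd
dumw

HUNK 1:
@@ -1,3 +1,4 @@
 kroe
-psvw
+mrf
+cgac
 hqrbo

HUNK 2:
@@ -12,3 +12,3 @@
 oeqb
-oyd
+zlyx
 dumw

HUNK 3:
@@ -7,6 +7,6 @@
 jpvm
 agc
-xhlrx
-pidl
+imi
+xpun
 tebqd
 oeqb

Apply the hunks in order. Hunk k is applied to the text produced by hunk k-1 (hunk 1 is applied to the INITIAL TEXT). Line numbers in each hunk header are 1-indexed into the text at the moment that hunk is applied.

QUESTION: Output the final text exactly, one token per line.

Answer: kroe
mrf
cgac
hqrbo
vjk
ruh
jpvm
agc
imi
xpun
tebqd
oeqb
zlyx
dumw

Derivation:
Hunk 1: at line 1 remove [psvw] add [mrf,cgac] -> 14 lines: kroe mrf cgac hqrbo vjk ruh jpvm agc xhlrx pidl tebqd oeqb oyd dumw
Hunk 2: at line 12 remove [oyd] add [zlyx] -> 14 lines: kroe mrf cgac hqrbo vjk ruh jpvm agc xhlrx pidl tebqd oeqb zlyx dumw
Hunk 3: at line 7 remove [xhlrx,pidl] add [imi,xpun] -> 14 lines: kroe mrf cgac hqrbo vjk ruh jpvm agc imi xpun tebqd oeqb zlyx dumw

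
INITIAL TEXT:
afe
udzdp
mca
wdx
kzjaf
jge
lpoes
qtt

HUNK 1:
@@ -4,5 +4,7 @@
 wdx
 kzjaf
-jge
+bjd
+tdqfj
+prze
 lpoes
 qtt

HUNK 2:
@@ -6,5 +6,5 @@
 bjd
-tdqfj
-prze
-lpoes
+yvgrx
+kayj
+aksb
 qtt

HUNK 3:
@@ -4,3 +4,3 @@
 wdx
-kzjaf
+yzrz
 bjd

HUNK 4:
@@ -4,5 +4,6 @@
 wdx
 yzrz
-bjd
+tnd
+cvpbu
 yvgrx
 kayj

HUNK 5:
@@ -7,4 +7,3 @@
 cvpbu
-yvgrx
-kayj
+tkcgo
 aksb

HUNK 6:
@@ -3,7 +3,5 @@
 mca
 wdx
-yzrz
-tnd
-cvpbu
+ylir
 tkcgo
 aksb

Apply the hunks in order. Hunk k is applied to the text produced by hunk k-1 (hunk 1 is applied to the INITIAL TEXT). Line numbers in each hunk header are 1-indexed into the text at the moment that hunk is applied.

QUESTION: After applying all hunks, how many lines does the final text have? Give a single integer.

Answer: 8

Derivation:
Hunk 1: at line 4 remove [jge] add [bjd,tdqfj,prze] -> 10 lines: afe udzdp mca wdx kzjaf bjd tdqfj prze lpoes qtt
Hunk 2: at line 6 remove [tdqfj,prze,lpoes] add [yvgrx,kayj,aksb] -> 10 lines: afe udzdp mca wdx kzjaf bjd yvgrx kayj aksb qtt
Hunk 3: at line 4 remove [kzjaf] add [yzrz] -> 10 lines: afe udzdp mca wdx yzrz bjd yvgrx kayj aksb qtt
Hunk 4: at line 4 remove [bjd] add [tnd,cvpbu] -> 11 lines: afe udzdp mca wdx yzrz tnd cvpbu yvgrx kayj aksb qtt
Hunk 5: at line 7 remove [yvgrx,kayj] add [tkcgo] -> 10 lines: afe udzdp mca wdx yzrz tnd cvpbu tkcgo aksb qtt
Hunk 6: at line 3 remove [yzrz,tnd,cvpbu] add [ylir] -> 8 lines: afe udzdp mca wdx ylir tkcgo aksb qtt
Final line count: 8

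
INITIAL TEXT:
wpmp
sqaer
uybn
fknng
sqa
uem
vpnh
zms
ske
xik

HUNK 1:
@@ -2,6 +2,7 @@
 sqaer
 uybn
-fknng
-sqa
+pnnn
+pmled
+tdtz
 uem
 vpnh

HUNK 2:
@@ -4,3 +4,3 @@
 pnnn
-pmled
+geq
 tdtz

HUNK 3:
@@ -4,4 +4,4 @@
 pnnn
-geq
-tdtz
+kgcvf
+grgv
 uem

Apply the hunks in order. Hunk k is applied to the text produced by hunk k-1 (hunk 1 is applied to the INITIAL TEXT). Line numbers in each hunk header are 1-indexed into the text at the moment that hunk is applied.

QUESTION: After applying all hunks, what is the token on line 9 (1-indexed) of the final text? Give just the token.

Answer: zms

Derivation:
Hunk 1: at line 2 remove [fknng,sqa] add [pnnn,pmled,tdtz] -> 11 lines: wpmp sqaer uybn pnnn pmled tdtz uem vpnh zms ske xik
Hunk 2: at line 4 remove [pmled] add [geq] -> 11 lines: wpmp sqaer uybn pnnn geq tdtz uem vpnh zms ske xik
Hunk 3: at line 4 remove [geq,tdtz] add [kgcvf,grgv] -> 11 lines: wpmp sqaer uybn pnnn kgcvf grgv uem vpnh zms ske xik
Final line 9: zms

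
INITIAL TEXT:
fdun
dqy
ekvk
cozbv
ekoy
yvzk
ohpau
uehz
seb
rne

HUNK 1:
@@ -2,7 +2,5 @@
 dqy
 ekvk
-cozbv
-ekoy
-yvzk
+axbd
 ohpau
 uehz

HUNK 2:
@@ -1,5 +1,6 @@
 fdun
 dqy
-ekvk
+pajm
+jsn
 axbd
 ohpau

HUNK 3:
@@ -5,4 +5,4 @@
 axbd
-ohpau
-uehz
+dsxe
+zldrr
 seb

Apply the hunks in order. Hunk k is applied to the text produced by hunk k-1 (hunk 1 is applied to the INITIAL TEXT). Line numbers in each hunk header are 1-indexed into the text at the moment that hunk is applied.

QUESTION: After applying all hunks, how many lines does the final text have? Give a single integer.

Answer: 9

Derivation:
Hunk 1: at line 2 remove [cozbv,ekoy,yvzk] add [axbd] -> 8 lines: fdun dqy ekvk axbd ohpau uehz seb rne
Hunk 2: at line 1 remove [ekvk] add [pajm,jsn] -> 9 lines: fdun dqy pajm jsn axbd ohpau uehz seb rne
Hunk 3: at line 5 remove [ohpau,uehz] add [dsxe,zldrr] -> 9 lines: fdun dqy pajm jsn axbd dsxe zldrr seb rne
Final line count: 9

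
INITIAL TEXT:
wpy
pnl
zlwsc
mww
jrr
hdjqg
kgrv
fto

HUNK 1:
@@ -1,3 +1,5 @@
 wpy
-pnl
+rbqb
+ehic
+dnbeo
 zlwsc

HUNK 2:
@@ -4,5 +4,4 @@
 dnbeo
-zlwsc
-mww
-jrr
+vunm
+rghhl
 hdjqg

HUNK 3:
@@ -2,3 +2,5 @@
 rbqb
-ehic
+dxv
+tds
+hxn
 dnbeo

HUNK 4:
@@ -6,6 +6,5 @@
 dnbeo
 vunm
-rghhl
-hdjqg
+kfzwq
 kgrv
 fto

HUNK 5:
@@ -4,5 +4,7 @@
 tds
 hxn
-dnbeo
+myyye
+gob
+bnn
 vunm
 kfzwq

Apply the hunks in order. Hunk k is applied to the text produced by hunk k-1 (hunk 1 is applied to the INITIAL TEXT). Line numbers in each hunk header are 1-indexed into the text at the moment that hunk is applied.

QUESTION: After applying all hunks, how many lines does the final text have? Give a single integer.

Answer: 12

Derivation:
Hunk 1: at line 1 remove [pnl] add [rbqb,ehic,dnbeo] -> 10 lines: wpy rbqb ehic dnbeo zlwsc mww jrr hdjqg kgrv fto
Hunk 2: at line 4 remove [zlwsc,mww,jrr] add [vunm,rghhl] -> 9 lines: wpy rbqb ehic dnbeo vunm rghhl hdjqg kgrv fto
Hunk 3: at line 2 remove [ehic] add [dxv,tds,hxn] -> 11 lines: wpy rbqb dxv tds hxn dnbeo vunm rghhl hdjqg kgrv fto
Hunk 4: at line 6 remove [rghhl,hdjqg] add [kfzwq] -> 10 lines: wpy rbqb dxv tds hxn dnbeo vunm kfzwq kgrv fto
Hunk 5: at line 4 remove [dnbeo] add [myyye,gob,bnn] -> 12 lines: wpy rbqb dxv tds hxn myyye gob bnn vunm kfzwq kgrv fto
Final line count: 12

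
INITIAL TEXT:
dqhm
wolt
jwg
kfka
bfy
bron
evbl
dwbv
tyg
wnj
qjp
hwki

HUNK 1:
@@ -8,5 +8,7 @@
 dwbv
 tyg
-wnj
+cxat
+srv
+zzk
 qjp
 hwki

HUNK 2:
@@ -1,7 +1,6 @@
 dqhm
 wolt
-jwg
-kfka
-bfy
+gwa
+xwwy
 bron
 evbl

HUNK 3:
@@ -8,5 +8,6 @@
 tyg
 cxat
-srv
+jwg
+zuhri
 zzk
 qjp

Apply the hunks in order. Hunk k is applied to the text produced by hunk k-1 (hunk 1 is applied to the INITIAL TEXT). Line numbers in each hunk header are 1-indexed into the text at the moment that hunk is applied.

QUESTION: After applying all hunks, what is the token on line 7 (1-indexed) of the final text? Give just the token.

Hunk 1: at line 8 remove [wnj] add [cxat,srv,zzk] -> 14 lines: dqhm wolt jwg kfka bfy bron evbl dwbv tyg cxat srv zzk qjp hwki
Hunk 2: at line 1 remove [jwg,kfka,bfy] add [gwa,xwwy] -> 13 lines: dqhm wolt gwa xwwy bron evbl dwbv tyg cxat srv zzk qjp hwki
Hunk 3: at line 8 remove [srv] add [jwg,zuhri] -> 14 lines: dqhm wolt gwa xwwy bron evbl dwbv tyg cxat jwg zuhri zzk qjp hwki
Final line 7: dwbv

Answer: dwbv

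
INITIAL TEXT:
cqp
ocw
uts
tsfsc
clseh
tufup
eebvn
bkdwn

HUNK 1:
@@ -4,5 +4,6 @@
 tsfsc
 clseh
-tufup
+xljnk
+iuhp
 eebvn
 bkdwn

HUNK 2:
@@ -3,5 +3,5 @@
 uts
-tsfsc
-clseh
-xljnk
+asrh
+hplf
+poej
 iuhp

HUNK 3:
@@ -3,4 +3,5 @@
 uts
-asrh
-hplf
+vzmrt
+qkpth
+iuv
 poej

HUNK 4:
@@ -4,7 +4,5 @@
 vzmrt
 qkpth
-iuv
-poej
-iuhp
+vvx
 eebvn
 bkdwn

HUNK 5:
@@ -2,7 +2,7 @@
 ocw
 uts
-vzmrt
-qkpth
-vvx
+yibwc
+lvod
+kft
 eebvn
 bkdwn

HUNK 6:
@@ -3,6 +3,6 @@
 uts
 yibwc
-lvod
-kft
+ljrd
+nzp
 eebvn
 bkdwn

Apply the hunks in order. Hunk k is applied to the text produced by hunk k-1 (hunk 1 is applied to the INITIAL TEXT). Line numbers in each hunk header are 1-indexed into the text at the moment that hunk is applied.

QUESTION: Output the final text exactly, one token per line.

Answer: cqp
ocw
uts
yibwc
ljrd
nzp
eebvn
bkdwn

Derivation:
Hunk 1: at line 4 remove [tufup] add [xljnk,iuhp] -> 9 lines: cqp ocw uts tsfsc clseh xljnk iuhp eebvn bkdwn
Hunk 2: at line 3 remove [tsfsc,clseh,xljnk] add [asrh,hplf,poej] -> 9 lines: cqp ocw uts asrh hplf poej iuhp eebvn bkdwn
Hunk 3: at line 3 remove [asrh,hplf] add [vzmrt,qkpth,iuv] -> 10 lines: cqp ocw uts vzmrt qkpth iuv poej iuhp eebvn bkdwn
Hunk 4: at line 4 remove [iuv,poej,iuhp] add [vvx] -> 8 lines: cqp ocw uts vzmrt qkpth vvx eebvn bkdwn
Hunk 5: at line 2 remove [vzmrt,qkpth,vvx] add [yibwc,lvod,kft] -> 8 lines: cqp ocw uts yibwc lvod kft eebvn bkdwn
Hunk 6: at line 3 remove [lvod,kft] add [ljrd,nzp] -> 8 lines: cqp ocw uts yibwc ljrd nzp eebvn bkdwn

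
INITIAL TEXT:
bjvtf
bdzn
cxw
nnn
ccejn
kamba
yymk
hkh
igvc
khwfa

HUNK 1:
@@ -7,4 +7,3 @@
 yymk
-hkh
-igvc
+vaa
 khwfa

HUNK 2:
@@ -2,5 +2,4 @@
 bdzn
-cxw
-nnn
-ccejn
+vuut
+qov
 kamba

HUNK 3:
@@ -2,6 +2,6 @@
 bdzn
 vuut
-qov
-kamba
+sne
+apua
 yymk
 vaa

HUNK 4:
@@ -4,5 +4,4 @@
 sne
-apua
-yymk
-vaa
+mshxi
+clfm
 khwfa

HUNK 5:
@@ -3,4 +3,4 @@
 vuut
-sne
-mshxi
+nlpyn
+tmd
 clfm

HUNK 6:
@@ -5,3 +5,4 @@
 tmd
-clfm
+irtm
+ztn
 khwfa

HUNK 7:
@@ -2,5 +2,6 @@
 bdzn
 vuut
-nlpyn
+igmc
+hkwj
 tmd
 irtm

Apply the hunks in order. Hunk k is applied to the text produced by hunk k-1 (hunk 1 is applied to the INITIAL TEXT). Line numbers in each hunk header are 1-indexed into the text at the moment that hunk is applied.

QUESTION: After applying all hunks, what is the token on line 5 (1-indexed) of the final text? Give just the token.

Answer: hkwj

Derivation:
Hunk 1: at line 7 remove [hkh,igvc] add [vaa] -> 9 lines: bjvtf bdzn cxw nnn ccejn kamba yymk vaa khwfa
Hunk 2: at line 2 remove [cxw,nnn,ccejn] add [vuut,qov] -> 8 lines: bjvtf bdzn vuut qov kamba yymk vaa khwfa
Hunk 3: at line 2 remove [qov,kamba] add [sne,apua] -> 8 lines: bjvtf bdzn vuut sne apua yymk vaa khwfa
Hunk 4: at line 4 remove [apua,yymk,vaa] add [mshxi,clfm] -> 7 lines: bjvtf bdzn vuut sne mshxi clfm khwfa
Hunk 5: at line 3 remove [sne,mshxi] add [nlpyn,tmd] -> 7 lines: bjvtf bdzn vuut nlpyn tmd clfm khwfa
Hunk 6: at line 5 remove [clfm] add [irtm,ztn] -> 8 lines: bjvtf bdzn vuut nlpyn tmd irtm ztn khwfa
Hunk 7: at line 2 remove [nlpyn] add [igmc,hkwj] -> 9 lines: bjvtf bdzn vuut igmc hkwj tmd irtm ztn khwfa
Final line 5: hkwj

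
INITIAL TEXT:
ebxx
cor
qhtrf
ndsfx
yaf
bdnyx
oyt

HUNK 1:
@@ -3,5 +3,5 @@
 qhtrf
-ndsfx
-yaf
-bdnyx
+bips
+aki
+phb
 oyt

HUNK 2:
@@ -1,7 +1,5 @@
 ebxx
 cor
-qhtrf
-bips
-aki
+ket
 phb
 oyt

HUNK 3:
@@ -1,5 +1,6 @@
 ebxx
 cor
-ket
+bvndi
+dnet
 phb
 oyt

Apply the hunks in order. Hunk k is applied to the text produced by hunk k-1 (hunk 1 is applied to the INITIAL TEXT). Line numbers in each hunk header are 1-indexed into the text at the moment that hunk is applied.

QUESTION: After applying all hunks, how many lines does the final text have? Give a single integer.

Hunk 1: at line 3 remove [ndsfx,yaf,bdnyx] add [bips,aki,phb] -> 7 lines: ebxx cor qhtrf bips aki phb oyt
Hunk 2: at line 1 remove [qhtrf,bips,aki] add [ket] -> 5 lines: ebxx cor ket phb oyt
Hunk 3: at line 1 remove [ket] add [bvndi,dnet] -> 6 lines: ebxx cor bvndi dnet phb oyt
Final line count: 6

Answer: 6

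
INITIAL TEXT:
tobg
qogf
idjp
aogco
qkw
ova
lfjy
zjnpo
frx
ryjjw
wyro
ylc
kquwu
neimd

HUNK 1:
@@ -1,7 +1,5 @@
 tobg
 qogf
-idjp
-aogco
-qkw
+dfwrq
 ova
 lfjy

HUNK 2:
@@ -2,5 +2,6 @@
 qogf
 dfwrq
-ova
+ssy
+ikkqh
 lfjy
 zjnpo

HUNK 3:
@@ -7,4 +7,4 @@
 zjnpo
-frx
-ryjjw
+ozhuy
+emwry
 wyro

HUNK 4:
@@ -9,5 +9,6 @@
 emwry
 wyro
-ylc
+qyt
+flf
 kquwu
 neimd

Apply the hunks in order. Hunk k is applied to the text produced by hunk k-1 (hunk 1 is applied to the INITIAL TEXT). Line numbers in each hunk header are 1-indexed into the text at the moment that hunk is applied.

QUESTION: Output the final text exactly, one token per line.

Answer: tobg
qogf
dfwrq
ssy
ikkqh
lfjy
zjnpo
ozhuy
emwry
wyro
qyt
flf
kquwu
neimd

Derivation:
Hunk 1: at line 1 remove [idjp,aogco,qkw] add [dfwrq] -> 12 lines: tobg qogf dfwrq ova lfjy zjnpo frx ryjjw wyro ylc kquwu neimd
Hunk 2: at line 2 remove [ova] add [ssy,ikkqh] -> 13 lines: tobg qogf dfwrq ssy ikkqh lfjy zjnpo frx ryjjw wyro ylc kquwu neimd
Hunk 3: at line 7 remove [frx,ryjjw] add [ozhuy,emwry] -> 13 lines: tobg qogf dfwrq ssy ikkqh lfjy zjnpo ozhuy emwry wyro ylc kquwu neimd
Hunk 4: at line 9 remove [ylc] add [qyt,flf] -> 14 lines: tobg qogf dfwrq ssy ikkqh lfjy zjnpo ozhuy emwry wyro qyt flf kquwu neimd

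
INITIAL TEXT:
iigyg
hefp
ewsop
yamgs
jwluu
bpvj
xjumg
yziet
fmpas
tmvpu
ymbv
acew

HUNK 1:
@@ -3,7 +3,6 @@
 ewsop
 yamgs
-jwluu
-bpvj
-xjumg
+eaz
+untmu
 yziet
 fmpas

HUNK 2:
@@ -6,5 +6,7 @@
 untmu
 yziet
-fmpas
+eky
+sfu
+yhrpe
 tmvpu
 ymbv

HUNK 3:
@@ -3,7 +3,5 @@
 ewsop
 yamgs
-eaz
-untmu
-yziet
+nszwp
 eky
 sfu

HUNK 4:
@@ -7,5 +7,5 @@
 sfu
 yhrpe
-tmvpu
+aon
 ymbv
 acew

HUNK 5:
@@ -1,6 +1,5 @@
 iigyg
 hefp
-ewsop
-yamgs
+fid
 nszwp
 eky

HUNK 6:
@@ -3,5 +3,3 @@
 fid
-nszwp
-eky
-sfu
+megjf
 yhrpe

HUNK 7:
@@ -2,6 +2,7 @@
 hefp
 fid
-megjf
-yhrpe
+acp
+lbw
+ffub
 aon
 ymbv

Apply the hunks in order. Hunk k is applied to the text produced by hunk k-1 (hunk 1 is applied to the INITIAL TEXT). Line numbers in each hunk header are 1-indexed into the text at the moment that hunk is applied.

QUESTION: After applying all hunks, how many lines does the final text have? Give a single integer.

Hunk 1: at line 3 remove [jwluu,bpvj,xjumg] add [eaz,untmu] -> 11 lines: iigyg hefp ewsop yamgs eaz untmu yziet fmpas tmvpu ymbv acew
Hunk 2: at line 6 remove [fmpas] add [eky,sfu,yhrpe] -> 13 lines: iigyg hefp ewsop yamgs eaz untmu yziet eky sfu yhrpe tmvpu ymbv acew
Hunk 3: at line 3 remove [eaz,untmu,yziet] add [nszwp] -> 11 lines: iigyg hefp ewsop yamgs nszwp eky sfu yhrpe tmvpu ymbv acew
Hunk 4: at line 7 remove [tmvpu] add [aon] -> 11 lines: iigyg hefp ewsop yamgs nszwp eky sfu yhrpe aon ymbv acew
Hunk 5: at line 1 remove [ewsop,yamgs] add [fid] -> 10 lines: iigyg hefp fid nszwp eky sfu yhrpe aon ymbv acew
Hunk 6: at line 3 remove [nszwp,eky,sfu] add [megjf] -> 8 lines: iigyg hefp fid megjf yhrpe aon ymbv acew
Hunk 7: at line 2 remove [megjf,yhrpe] add [acp,lbw,ffub] -> 9 lines: iigyg hefp fid acp lbw ffub aon ymbv acew
Final line count: 9

Answer: 9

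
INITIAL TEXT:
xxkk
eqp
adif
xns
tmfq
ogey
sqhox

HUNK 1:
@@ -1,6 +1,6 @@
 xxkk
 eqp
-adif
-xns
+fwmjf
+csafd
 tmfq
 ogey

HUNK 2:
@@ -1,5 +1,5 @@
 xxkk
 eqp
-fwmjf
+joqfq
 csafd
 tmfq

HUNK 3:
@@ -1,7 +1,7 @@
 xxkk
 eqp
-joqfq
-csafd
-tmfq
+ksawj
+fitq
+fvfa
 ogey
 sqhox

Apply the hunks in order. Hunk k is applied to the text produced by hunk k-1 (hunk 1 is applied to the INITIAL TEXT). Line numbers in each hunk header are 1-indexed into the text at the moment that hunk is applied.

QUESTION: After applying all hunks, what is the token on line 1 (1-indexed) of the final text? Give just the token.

Answer: xxkk

Derivation:
Hunk 1: at line 1 remove [adif,xns] add [fwmjf,csafd] -> 7 lines: xxkk eqp fwmjf csafd tmfq ogey sqhox
Hunk 2: at line 1 remove [fwmjf] add [joqfq] -> 7 lines: xxkk eqp joqfq csafd tmfq ogey sqhox
Hunk 3: at line 1 remove [joqfq,csafd,tmfq] add [ksawj,fitq,fvfa] -> 7 lines: xxkk eqp ksawj fitq fvfa ogey sqhox
Final line 1: xxkk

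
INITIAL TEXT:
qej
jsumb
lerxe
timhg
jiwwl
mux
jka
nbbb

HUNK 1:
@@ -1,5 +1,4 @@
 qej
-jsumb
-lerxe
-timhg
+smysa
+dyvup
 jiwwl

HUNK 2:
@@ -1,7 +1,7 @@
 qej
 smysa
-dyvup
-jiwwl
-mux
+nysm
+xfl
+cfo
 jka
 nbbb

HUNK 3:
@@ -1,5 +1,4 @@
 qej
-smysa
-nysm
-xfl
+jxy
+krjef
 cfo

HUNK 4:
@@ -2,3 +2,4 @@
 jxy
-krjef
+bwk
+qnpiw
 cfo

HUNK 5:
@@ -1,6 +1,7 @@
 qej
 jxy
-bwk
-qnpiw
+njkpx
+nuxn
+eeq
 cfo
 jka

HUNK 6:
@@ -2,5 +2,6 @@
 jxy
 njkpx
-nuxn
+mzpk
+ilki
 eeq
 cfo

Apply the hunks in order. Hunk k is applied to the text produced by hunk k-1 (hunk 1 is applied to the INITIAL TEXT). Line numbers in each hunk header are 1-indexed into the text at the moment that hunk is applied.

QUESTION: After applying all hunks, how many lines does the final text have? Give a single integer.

Hunk 1: at line 1 remove [jsumb,lerxe,timhg] add [smysa,dyvup] -> 7 lines: qej smysa dyvup jiwwl mux jka nbbb
Hunk 2: at line 1 remove [dyvup,jiwwl,mux] add [nysm,xfl,cfo] -> 7 lines: qej smysa nysm xfl cfo jka nbbb
Hunk 3: at line 1 remove [smysa,nysm,xfl] add [jxy,krjef] -> 6 lines: qej jxy krjef cfo jka nbbb
Hunk 4: at line 2 remove [krjef] add [bwk,qnpiw] -> 7 lines: qej jxy bwk qnpiw cfo jka nbbb
Hunk 5: at line 1 remove [bwk,qnpiw] add [njkpx,nuxn,eeq] -> 8 lines: qej jxy njkpx nuxn eeq cfo jka nbbb
Hunk 6: at line 2 remove [nuxn] add [mzpk,ilki] -> 9 lines: qej jxy njkpx mzpk ilki eeq cfo jka nbbb
Final line count: 9

Answer: 9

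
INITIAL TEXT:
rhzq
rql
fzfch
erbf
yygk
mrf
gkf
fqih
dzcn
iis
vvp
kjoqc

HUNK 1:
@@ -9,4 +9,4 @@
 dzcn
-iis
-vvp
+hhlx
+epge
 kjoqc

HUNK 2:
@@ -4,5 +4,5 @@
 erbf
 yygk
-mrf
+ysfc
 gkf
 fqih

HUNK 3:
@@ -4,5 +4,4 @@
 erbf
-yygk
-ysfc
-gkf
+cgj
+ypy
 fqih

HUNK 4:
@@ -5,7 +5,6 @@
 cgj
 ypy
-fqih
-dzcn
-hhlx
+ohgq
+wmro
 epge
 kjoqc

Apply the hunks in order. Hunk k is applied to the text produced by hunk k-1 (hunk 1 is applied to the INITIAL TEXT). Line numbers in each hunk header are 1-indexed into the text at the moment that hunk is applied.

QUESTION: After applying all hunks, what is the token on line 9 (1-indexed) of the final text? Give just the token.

Answer: epge

Derivation:
Hunk 1: at line 9 remove [iis,vvp] add [hhlx,epge] -> 12 lines: rhzq rql fzfch erbf yygk mrf gkf fqih dzcn hhlx epge kjoqc
Hunk 2: at line 4 remove [mrf] add [ysfc] -> 12 lines: rhzq rql fzfch erbf yygk ysfc gkf fqih dzcn hhlx epge kjoqc
Hunk 3: at line 4 remove [yygk,ysfc,gkf] add [cgj,ypy] -> 11 lines: rhzq rql fzfch erbf cgj ypy fqih dzcn hhlx epge kjoqc
Hunk 4: at line 5 remove [fqih,dzcn,hhlx] add [ohgq,wmro] -> 10 lines: rhzq rql fzfch erbf cgj ypy ohgq wmro epge kjoqc
Final line 9: epge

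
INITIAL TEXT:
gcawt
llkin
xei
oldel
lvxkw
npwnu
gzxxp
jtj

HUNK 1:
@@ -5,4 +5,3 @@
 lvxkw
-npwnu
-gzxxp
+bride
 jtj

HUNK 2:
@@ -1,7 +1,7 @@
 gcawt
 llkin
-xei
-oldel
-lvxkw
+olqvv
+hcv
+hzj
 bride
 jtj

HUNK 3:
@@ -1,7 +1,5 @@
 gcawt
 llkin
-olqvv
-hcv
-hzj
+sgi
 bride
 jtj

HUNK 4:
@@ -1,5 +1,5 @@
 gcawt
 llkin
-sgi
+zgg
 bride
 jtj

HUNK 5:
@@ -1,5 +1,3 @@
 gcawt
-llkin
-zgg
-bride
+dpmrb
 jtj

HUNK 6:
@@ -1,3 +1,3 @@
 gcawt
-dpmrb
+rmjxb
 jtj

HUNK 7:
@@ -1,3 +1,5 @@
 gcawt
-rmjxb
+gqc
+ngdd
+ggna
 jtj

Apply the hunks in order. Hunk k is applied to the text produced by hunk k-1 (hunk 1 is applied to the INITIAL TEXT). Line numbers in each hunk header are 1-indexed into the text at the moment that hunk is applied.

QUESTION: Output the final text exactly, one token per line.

Hunk 1: at line 5 remove [npwnu,gzxxp] add [bride] -> 7 lines: gcawt llkin xei oldel lvxkw bride jtj
Hunk 2: at line 1 remove [xei,oldel,lvxkw] add [olqvv,hcv,hzj] -> 7 lines: gcawt llkin olqvv hcv hzj bride jtj
Hunk 3: at line 1 remove [olqvv,hcv,hzj] add [sgi] -> 5 lines: gcawt llkin sgi bride jtj
Hunk 4: at line 1 remove [sgi] add [zgg] -> 5 lines: gcawt llkin zgg bride jtj
Hunk 5: at line 1 remove [llkin,zgg,bride] add [dpmrb] -> 3 lines: gcawt dpmrb jtj
Hunk 6: at line 1 remove [dpmrb] add [rmjxb] -> 3 lines: gcawt rmjxb jtj
Hunk 7: at line 1 remove [rmjxb] add [gqc,ngdd,ggna] -> 5 lines: gcawt gqc ngdd ggna jtj

Answer: gcawt
gqc
ngdd
ggna
jtj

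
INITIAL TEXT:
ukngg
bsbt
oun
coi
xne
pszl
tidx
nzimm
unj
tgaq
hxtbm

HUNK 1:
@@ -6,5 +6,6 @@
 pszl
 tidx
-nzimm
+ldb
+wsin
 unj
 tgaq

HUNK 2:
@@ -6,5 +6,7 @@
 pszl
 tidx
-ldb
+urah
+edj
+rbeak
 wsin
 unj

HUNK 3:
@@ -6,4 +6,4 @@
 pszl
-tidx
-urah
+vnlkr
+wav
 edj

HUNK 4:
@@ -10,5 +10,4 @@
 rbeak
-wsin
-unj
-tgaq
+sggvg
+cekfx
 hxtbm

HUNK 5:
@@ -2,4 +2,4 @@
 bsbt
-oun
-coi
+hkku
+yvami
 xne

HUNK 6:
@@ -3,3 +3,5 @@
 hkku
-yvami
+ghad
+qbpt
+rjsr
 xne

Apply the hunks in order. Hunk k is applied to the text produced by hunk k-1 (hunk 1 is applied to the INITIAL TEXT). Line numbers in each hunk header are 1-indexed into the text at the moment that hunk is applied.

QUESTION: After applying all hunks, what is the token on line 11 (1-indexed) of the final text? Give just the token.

Hunk 1: at line 6 remove [nzimm] add [ldb,wsin] -> 12 lines: ukngg bsbt oun coi xne pszl tidx ldb wsin unj tgaq hxtbm
Hunk 2: at line 6 remove [ldb] add [urah,edj,rbeak] -> 14 lines: ukngg bsbt oun coi xne pszl tidx urah edj rbeak wsin unj tgaq hxtbm
Hunk 3: at line 6 remove [tidx,urah] add [vnlkr,wav] -> 14 lines: ukngg bsbt oun coi xne pszl vnlkr wav edj rbeak wsin unj tgaq hxtbm
Hunk 4: at line 10 remove [wsin,unj,tgaq] add [sggvg,cekfx] -> 13 lines: ukngg bsbt oun coi xne pszl vnlkr wav edj rbeak sggvg cekfx hxtbm
Hunk 5: at line 2 remove [oun,coi] add [hkku,yvami] -> 13 lines: ukngg bsbt hkku yvami xne pszl vnlkr wav edj rbeak sggvg cekfx hxtbm
Hunk 6: at line 3 remove [yvami] add [ghad,qbpt,rjsr] -> 15 lines: ukngg bsbt hkku ghad qbpt rjsr xne pszl vnlkr wav edj rbeak sggvg cekfx hxtbm
Final line 11: edj

Answer: edj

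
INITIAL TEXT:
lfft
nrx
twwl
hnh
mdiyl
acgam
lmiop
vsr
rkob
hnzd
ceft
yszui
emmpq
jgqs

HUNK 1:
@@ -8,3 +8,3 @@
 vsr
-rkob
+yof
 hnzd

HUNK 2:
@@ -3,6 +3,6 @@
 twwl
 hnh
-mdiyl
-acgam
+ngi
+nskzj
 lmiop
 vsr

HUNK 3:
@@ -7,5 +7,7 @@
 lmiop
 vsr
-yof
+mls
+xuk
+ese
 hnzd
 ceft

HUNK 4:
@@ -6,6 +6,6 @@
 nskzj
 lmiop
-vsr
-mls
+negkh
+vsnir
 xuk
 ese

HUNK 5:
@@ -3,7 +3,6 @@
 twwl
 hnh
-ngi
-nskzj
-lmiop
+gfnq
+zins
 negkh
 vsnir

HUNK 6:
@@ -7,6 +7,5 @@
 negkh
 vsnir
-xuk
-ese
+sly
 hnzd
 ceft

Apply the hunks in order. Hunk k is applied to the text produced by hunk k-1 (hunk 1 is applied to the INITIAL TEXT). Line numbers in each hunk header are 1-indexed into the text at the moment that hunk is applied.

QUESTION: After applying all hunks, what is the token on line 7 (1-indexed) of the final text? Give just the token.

Answer: negkh

Derivation:
Hunk 1: at line 8 remove [rkob] add [yof] -> 14 lines: lfft nrx twwl hnh mdiyl acgam lmiop vsr yof hnzd ceft yszui emmpq jgqs
Hunk 2: at line 3 remove [mdiyl,acgam] add [ngi,nskzj] -> 14 lines: lfft nrx twwl hnh ngi nskzj lmiop vsr yof hnzd ceft yszui emmpq jgqs
Hunk 3: at line 7 remove [yof] add [mls,xuk,ese] -> 16 lines: lfft nrx twwl hnh ngi nskzj lmiop vsr mls xuk ese hnzd ceft yszui emmpq jgqs
Hunk 4: at line 6 remove [vsr,mls] add [negkh,vsnir] -> 16 lines: lfft nrx twwl hnh ngi nskzj lmiop negkh vsnir xuk ese hnzd ceft yszui emmpq jgqs
Hunk 5: at line 3 remove [ngi,nskzj,lmiop] add [gfnq,zins] -> 15 lines: lfft nrx twwl hnh gfnq zins negkh vsnir xuk ese hnzd ceft yszui emmpq jgqs
Hunk 6: at line 7 remove [xuk,ese] add [sly] -> 14 lines: lfft nrx twwl hnh gfnq zins negkh vsnir sly hnzd ceft yszui emmpq jgqs
Final line 7: negkh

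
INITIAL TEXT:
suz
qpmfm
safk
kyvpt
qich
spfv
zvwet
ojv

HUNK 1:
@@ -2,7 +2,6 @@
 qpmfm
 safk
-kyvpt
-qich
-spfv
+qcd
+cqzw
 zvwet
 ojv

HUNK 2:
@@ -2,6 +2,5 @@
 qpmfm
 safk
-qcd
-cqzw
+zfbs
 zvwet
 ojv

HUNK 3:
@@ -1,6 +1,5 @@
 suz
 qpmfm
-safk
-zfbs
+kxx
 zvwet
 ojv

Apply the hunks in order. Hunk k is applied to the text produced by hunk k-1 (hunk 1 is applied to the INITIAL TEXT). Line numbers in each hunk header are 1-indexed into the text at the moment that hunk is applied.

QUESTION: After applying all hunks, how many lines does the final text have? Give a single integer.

Hunk 1: at line 2 remove [kyvpt,qich,spfv] add [qcd,cqzw] -> 7 lines: suz qpmfm safk qcd cqzw zvwet ojv
Hunk 2: at line 2 remove [qcd,cqzw] add [zfbs] -> 6 lines: suz qpmfm safk zfbs zvwet ojv
Hunk 3: at line 1 remove [safk,zfbs] add [kxx] -> 5 lines: suz qpmfm kxx zvwet ojv
Final line count: 5

Answer: 5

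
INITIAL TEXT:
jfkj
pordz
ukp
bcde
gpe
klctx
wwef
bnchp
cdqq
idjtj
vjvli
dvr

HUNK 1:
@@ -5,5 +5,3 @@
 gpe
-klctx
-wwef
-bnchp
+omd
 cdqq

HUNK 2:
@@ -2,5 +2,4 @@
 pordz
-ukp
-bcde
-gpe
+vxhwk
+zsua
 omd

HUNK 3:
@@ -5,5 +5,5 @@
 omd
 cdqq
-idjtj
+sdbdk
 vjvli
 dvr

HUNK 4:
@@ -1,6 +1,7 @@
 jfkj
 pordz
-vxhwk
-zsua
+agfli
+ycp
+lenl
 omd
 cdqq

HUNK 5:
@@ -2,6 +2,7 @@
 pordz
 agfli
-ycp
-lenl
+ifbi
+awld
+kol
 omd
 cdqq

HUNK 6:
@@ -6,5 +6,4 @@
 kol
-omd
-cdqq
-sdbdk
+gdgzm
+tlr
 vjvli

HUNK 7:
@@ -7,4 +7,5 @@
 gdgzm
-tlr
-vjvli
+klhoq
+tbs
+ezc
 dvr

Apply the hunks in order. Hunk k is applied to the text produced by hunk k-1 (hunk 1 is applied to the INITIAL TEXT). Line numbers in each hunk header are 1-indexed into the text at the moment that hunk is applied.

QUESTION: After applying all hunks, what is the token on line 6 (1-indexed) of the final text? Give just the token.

Hunk 1: at line 5 remove [klctx,wwef,bnchp] add [omd] -> 10 lines: jfkj pordz ukp bcde gpe omd cdqq idjtj vjvli dvr
Hunk 2: at line 2 remove [ukp,bcde,gpe] add [vxhwk,zsua] -> 9 lines: jfkj pordz vxhwk zsua omd cdqq idjtj vjvli dvr
Hunk 3: at line 5 remove [idjtj] add [sdbdk] -> 9 lines: jfkj pordz vxhwk zsua omd cdqq sdbdk vjvli dvr
Hunk 4: at line 1 remove [vxhwk,zsua] add [agfli,ycp,lenl] -> 10 lines: jfkj pordz agfli ycp lenl omd cdqq sdbdk vjvli dvr
Hunk 5: at line 2 remove [ycp,lenl] add [ifbi,awld,kol] -> 11 lines: jfkj pordz agfli ifbi awld kol omd cdqq sdbdk vjvli dvr
Hunk 6: at line 6 remove [omd,cdqq,sdbdk] add [gdgzm,tlr] -> 10 lines: jfkj pordz agfli ifbi awld kol gdgzm tlr vjvli dvr
Hunk 7: at line 7 remove [tlr,vjvli] add [klhoq,tbs,ezc] -> 11 lines: jfkj pordz agfli ifbi awld kol gdgzm klhoq tbs ezc dvr
Final line 6: kol

Answer: kol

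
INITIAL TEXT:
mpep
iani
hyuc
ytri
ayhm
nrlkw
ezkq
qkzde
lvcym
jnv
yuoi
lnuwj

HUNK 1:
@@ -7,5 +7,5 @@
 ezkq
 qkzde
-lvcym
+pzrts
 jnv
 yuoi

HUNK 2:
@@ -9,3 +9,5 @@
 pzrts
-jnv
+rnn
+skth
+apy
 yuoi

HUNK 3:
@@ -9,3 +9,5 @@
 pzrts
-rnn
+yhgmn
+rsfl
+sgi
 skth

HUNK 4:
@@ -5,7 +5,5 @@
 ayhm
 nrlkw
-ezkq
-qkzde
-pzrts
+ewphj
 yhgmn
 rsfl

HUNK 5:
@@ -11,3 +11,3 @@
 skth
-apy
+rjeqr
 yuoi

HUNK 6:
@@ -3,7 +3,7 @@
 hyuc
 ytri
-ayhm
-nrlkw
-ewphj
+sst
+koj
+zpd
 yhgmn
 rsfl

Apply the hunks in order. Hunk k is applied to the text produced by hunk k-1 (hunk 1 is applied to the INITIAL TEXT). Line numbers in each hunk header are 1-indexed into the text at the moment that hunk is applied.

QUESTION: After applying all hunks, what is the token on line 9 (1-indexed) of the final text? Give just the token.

Answer: rsfl

Derivation:
Hunk 1: at line 7 remove [lvcym] add [pzrts] -> 12 lines: mpep iani hyuc ytri ayhm nrlkw ezkq qkzde pzrts jnv yuoi lnuwj
Hunk 2: at line 9 remove [jnv] add [rnn,skth,apy] -> 14 lines: mpep iani hyuc ytri ayhm nrlkw ezkq qkzde pzrts rnn skth apy yuoi lnuwj
Hunk 3: at line 9 remove [rnn] add [yhgmn,rsfl,sgi] -> 16 lines: mpep iani hyuc ytri ayhm nrlkw ezkq qkzde pzrts yhgmn rsfl sgi skth apy yuoi lnuwj
Hunk 4: at line 5 remove [ezkq,qkzde,pzrts] add [ewphj] -> 14 lines: mpep iani hyuc ytri ayhm nrlkw ewphj yhgmn rsfl sgi skth apy yuoi lnuwj
Hunk 5: at line 11 remove [apy] add [rjeqr] -> 14 lines: mpep iani hyuc ytri ayhm nrlkw ewphj yhgmn rsfl sgi skth rjeqr yuoi lnuwj
Hunk 6: at line 3 remove [ayhm,nrlkw,ewphj] add [sst,koj,zpd] -> 14 lines: mpep iani hyuc ytri sst koj zpd yhgmn rsfl sgi skth rjeqr yuoi lnuwj
Final line 9: rsfl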